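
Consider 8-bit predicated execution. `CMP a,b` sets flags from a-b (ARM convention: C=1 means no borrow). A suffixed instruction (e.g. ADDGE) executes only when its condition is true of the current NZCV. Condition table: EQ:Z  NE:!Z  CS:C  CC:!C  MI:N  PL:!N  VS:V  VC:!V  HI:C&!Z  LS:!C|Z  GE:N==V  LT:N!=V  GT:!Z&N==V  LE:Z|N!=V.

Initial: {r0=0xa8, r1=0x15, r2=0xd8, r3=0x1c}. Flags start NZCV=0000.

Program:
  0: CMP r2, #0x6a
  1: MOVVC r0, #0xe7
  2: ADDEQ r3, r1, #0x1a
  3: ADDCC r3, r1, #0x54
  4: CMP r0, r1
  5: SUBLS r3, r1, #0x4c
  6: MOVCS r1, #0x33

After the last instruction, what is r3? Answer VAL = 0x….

VAL = 0x1c

0: ✓ CMP  NZCV=0011
1: · MOVVC
2: · ADDEQ
3: · ADDCC
4: ✓ CMP  NZCV=1010
5: · SUBLS
6: ✓ MOVCS  r1←0x33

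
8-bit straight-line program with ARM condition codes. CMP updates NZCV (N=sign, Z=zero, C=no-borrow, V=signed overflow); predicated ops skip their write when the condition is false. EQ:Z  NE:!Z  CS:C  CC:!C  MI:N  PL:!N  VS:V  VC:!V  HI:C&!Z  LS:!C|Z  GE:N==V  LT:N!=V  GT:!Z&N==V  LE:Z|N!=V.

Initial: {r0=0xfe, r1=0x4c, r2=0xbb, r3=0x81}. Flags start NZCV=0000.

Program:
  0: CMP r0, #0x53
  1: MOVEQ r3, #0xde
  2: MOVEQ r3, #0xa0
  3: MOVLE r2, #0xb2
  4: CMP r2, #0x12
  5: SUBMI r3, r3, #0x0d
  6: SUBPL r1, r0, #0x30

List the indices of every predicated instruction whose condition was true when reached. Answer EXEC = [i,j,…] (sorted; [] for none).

EXEC = [3,5]

0: ✓ CMP  NZCV=1010
1: · MOVEQ
2: · MOVEQ
3: ✓ MOVLE  r2←0xb2
4: ✓ CMP  NZCV=1010
5: ✓ SUBMI  r3←0x74
6: · SUBPL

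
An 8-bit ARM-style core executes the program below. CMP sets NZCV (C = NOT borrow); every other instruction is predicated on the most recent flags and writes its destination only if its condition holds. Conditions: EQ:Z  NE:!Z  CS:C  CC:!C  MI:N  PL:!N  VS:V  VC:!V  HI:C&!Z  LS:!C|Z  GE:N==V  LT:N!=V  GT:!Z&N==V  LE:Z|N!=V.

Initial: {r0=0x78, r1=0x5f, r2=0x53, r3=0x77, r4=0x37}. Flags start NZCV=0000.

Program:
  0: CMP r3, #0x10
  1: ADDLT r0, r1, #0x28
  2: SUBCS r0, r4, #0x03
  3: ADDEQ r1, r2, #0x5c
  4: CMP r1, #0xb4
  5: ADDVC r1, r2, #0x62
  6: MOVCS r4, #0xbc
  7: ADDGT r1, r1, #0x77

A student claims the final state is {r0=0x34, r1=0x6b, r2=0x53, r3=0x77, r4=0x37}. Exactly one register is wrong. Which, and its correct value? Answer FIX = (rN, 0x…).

FIX = (r1, 0xd6)

0: ✓ CMP  NZCV=0010
1: · ADDLT
2: ✓ SUBCS  r0←0x34
3: · ADDEQ
4: ✓ CMP  NZCV=1001
5: · ADDVC
6: · MOVCS
7: ✓ ADDGT  r1←0xd6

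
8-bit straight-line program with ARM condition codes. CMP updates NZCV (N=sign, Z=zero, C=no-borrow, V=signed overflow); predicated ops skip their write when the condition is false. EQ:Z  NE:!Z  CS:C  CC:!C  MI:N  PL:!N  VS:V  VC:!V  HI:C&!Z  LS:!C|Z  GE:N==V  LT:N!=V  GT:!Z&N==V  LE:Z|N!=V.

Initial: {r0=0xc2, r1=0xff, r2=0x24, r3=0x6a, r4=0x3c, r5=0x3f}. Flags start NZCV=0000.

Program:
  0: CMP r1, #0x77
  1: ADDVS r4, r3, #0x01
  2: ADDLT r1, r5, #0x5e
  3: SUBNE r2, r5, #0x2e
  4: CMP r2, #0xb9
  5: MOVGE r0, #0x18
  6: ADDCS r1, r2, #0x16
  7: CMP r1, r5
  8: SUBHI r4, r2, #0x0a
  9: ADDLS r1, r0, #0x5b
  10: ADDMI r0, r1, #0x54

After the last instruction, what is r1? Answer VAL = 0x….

VAL = 0x9d

[0] flags=1010 → (cmp)
[1] flags=1010 VS?F → skip
[2] flags=1010 LT?T → r1=0x9d
[3] flags=1010 NE?T → r2=0x11
[4] flags=0000 → (cmp)
[5] flags=0000 GE?T → r0=0x18
[6] flags=0000 CS?F → skip
[7] flags=0011 → (cmp)
[8] flags=0011 HI?T → r4=0x07
[9] flags=0011 LS?F → skip
[10] flags=0011 MI?F → skip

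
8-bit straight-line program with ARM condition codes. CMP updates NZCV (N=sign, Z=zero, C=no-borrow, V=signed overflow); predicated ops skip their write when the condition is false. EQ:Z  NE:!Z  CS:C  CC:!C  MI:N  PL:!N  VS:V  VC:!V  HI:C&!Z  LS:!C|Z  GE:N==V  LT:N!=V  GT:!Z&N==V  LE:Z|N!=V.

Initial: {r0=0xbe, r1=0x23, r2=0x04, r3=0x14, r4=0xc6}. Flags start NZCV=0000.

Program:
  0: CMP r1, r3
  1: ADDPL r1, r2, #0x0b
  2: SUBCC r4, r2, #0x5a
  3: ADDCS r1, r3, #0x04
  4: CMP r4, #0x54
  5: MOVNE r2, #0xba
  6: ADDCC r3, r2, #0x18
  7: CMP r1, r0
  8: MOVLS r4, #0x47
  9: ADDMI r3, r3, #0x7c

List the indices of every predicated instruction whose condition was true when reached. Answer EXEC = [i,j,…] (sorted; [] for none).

[0] flags=0010 → (cmp)
[1] flags=0010 PL?T → r1=0x0f
[2] flags=0010 CC?F → skip
[3] flags=0010 CS?T → r1=0x18
[4] flags=0011 → (cmp)
[5] flags=0011 NE?T → r2=0xba
[6] flags=0011 CC?F → skip
[7] flags=0000 → (cmp)
[8] flags=0000 LS?T → r4=0x47
[9] flags=0000 MI?F → skip

EXEC = [1,3,5,8]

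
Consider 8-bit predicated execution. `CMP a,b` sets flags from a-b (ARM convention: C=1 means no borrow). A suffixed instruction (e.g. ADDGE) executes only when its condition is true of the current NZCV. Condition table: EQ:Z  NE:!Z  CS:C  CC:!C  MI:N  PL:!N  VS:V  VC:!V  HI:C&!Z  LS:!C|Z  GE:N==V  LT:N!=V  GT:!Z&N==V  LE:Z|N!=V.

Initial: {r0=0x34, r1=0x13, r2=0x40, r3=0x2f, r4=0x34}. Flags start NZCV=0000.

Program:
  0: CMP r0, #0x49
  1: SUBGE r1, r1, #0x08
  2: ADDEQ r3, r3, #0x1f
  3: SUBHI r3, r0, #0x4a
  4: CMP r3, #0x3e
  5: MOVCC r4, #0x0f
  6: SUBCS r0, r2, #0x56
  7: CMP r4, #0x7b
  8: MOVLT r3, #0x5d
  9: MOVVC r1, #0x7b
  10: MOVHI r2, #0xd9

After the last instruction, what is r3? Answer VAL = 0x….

[0] flags=1000 → (cmp)
[1] flags=1000 GE?F → skip
[2] flags=1000 EQ?F → skip
[3] flags=1000 HI?F → skip
[4] flags=1000 → (cmp)
[5] flags=1000 CC?T → r4=0x0f
[6] flags=1000 CS?F → skip
[7] flags=1000 → (cmp)
[8] flags=1000 LT?T → r3=0x5d
[9] flags=1000 VC?T → r1=0x7b
[10] flags=1000 HI?F → skip

VAL = 0x5d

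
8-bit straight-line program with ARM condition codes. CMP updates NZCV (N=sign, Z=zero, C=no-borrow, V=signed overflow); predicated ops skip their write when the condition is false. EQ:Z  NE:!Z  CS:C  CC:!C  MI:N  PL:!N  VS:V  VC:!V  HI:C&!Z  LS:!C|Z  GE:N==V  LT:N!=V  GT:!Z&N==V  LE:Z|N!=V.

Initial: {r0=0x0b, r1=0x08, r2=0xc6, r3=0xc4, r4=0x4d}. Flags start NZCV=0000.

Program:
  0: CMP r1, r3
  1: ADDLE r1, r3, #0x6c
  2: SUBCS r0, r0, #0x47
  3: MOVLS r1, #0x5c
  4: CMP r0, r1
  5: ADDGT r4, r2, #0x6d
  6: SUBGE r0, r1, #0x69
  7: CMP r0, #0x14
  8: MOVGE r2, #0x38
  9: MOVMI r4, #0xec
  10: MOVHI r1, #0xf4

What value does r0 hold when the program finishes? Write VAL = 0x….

VAL = 0x0b

0: ✓ CMP  NZCV=0000
1: · ADDLE
2: · SUBCS
3: ✓ MOVLS  r1←0x5c
4: ✓ CMP  NZCV=1000
5: · ADDGT
6: · SUBGE
7: ✓ CMP  NZCV=1000
8: · MOVGE
9: ✓ MOVMI  r4←0xec
10: · MOVHI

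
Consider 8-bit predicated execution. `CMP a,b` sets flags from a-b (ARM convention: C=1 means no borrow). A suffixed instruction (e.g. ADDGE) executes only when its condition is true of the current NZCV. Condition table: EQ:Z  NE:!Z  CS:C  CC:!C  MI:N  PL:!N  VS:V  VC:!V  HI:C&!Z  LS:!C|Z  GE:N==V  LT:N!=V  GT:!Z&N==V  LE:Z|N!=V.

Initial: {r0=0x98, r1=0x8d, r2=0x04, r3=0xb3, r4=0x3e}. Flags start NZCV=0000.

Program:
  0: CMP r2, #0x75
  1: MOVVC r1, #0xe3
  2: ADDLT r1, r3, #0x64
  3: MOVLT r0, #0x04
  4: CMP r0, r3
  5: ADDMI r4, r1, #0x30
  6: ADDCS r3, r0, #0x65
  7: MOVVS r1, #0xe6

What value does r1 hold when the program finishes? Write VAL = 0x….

VAL = 0x17

0: ✓ CMP  NZCV=1000
1: ✓ MOVVC  r1←0xe3
2: ✓ ADDLT  r1←0x17
3: ✓ MOVLT  r0←0x04
4: ✓ CMP  NZCV=0000
5: · ADDMI
6: · ADDCS
7: · MOVVS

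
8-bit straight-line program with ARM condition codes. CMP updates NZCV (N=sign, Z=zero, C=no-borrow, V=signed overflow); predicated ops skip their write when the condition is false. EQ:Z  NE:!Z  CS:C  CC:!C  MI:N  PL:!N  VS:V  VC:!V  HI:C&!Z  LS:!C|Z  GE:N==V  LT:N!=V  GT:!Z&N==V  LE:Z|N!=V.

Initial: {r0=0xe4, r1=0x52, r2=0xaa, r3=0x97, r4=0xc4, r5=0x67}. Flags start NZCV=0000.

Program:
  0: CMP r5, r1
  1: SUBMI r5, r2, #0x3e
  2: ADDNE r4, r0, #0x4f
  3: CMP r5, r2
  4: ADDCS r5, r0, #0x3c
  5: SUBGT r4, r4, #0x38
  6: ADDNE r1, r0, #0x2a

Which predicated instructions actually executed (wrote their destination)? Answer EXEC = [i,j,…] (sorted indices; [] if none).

EXEC = [2,5,6]

0: ✓ CMP  NZCV=0010
1: · SUBMI
2: ✓ ADDNE  r4←0x33
3: ✓ CMP  NZCV=1001
4: · ADDCS
5: ✓ SUBGT  r4←0xfb
6: ✓ ADDNE  r1←0x0e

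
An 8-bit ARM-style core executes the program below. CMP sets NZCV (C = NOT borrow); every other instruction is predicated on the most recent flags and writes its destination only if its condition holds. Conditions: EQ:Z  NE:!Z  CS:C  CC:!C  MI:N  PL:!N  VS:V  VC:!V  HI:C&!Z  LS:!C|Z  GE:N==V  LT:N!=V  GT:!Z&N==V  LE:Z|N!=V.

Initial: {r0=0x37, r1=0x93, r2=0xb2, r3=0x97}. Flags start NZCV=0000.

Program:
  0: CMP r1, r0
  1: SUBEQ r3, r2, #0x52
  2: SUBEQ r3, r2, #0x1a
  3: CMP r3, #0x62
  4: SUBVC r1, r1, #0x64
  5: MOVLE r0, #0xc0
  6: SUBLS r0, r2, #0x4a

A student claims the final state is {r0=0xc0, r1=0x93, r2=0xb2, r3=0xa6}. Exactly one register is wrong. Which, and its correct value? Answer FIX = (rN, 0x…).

[0] flags=0011 → (cmp)
[1] flags=0011 EQ?F → skip
[2] flags=0011 EQ?F → skip
[3] flags=0011 → (cmp)
[4] flags=0011 VC?F → skip
[5] flags=0011 LE?T → r0=0xc0
[6] flags=0011 LS?F → skip

FIX = (r3, 0x97)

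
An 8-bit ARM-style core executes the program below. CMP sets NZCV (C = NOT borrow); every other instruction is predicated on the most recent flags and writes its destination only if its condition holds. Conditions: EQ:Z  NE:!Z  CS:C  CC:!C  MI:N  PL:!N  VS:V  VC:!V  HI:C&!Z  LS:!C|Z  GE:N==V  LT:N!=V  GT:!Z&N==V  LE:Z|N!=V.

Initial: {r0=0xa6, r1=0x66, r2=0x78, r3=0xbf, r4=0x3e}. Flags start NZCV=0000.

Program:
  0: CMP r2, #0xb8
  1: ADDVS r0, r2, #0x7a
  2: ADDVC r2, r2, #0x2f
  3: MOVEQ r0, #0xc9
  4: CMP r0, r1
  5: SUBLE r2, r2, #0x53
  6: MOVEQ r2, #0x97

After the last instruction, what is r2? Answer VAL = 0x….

[0] flags=1001 → (cmp)
[1] flags=1001 VS?T → r0=0xf2
[2] flags=1001 VC?F → skip
[3] flags=1001 EQ?F → skip
[4] flags=1010 → (cmp)
[5] flags=1010 LE?T → r2=0x25
[6] flags=1010 EQ?F → skip

VAL = 0x25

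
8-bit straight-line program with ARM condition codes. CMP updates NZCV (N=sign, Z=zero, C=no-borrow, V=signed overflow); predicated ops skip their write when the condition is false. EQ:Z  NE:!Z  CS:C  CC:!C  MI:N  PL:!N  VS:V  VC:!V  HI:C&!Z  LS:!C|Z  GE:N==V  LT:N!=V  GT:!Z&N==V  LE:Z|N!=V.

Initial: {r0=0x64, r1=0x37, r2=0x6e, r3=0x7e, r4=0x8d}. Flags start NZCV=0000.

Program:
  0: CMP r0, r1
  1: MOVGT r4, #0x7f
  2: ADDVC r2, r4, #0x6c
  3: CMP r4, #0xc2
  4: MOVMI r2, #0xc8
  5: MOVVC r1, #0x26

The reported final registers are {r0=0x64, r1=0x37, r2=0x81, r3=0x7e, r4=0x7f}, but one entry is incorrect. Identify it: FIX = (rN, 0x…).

FIX = (r2, 0xc8)

0: ✓ CMP  NZCV=0010
1: ✓ MOVGT  r4←0x7f
2: ✓ ADDVC  r2←0xeb
3: ✓ CMP  NZCV=1001
4: ✓ MOVMI  r2←0xc8
5: · MOVVC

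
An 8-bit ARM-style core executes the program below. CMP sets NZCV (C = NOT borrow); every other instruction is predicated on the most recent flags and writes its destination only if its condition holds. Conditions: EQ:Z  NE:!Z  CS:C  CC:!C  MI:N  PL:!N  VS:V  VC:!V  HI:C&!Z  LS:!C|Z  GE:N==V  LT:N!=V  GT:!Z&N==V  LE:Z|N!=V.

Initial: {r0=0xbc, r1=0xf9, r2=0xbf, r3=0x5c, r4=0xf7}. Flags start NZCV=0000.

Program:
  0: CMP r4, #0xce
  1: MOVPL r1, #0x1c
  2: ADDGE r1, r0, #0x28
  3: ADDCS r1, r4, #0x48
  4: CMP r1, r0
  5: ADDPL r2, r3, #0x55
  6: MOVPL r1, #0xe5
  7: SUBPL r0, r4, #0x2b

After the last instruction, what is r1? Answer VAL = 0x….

0: ✓ CMP  NZCV=0010
1: ✓ MOVPL  r1←0x1c
2: ✓ ADDGE  r1←0xe4
3: ✓ ADDCS  r1←0x3f
4: ✓ CMP  NZCV=1001
5: · ADDPL
6: · MOVPL
7: · SUBPL

VAL = 0x3f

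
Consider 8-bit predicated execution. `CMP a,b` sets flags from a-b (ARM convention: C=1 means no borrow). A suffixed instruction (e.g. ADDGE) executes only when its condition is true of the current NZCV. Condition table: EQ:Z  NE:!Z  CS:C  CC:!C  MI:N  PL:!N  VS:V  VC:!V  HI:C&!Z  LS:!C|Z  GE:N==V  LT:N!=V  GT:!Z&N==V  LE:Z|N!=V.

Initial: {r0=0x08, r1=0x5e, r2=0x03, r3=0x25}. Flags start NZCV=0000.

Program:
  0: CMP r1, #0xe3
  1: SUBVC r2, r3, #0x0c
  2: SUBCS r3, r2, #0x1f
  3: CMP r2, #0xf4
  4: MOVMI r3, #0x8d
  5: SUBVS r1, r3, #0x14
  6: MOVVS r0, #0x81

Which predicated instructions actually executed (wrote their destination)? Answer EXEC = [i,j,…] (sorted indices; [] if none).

0: ✓ CMP  NZCV=0000
1: ✓ SUBVC  r2←0x19
2: · SUBCS
3: ✓ CMP  NZCV=0000
4: · MOVMI
5: · SUBVS
6: · MOVVS

EXEC = [1]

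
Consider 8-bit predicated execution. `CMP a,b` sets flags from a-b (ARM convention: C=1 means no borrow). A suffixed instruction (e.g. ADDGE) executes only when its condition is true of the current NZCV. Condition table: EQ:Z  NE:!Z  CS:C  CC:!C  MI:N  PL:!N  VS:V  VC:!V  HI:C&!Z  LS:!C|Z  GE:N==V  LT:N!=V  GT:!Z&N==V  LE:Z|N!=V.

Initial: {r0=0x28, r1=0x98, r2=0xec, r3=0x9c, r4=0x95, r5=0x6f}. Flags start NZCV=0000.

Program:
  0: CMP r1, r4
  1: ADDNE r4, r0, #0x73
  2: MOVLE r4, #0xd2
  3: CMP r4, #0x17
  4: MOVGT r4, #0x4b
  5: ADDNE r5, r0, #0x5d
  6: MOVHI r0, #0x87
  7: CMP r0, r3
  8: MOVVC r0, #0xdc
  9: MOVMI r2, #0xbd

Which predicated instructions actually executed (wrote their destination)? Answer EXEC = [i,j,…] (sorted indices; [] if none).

EXEC = [1,5,6,8,9]

0: ✓ CMP  NZCV=0010
1: ✓ ADDNE  r4←0x9b
2: · MOVLE
3: ✓ CMP  NZCV=1010
4: · MOVGT
5: ✓ ADDNE  r5←0x85
6: ✓ MOVHI  r0←0x87
7: ✓ CMP  NZCV=1000
8: ✓ MOVVC  r0←0xdc
9: ✓ MOVMI  r2←0xbd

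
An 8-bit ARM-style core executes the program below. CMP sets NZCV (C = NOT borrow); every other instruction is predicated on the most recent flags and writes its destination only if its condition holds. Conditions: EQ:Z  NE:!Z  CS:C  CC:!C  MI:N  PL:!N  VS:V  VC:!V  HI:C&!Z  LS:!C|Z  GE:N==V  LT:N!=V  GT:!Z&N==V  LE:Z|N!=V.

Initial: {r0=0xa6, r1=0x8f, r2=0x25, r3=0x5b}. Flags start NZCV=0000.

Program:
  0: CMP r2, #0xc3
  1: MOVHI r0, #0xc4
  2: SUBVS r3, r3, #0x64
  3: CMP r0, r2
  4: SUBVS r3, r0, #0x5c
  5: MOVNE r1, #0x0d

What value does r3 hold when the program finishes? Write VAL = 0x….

[0] flags=0000 → (cmp)
[1] flags=0000 HI?F → skip
[2] flags=0000 VS?F → skip
[3] flags=1010 → (cmp)
[4] flags=1010 VS?F → skip
[5] flags=1010 NE?T → r1=0x0d

VAL = 0x5b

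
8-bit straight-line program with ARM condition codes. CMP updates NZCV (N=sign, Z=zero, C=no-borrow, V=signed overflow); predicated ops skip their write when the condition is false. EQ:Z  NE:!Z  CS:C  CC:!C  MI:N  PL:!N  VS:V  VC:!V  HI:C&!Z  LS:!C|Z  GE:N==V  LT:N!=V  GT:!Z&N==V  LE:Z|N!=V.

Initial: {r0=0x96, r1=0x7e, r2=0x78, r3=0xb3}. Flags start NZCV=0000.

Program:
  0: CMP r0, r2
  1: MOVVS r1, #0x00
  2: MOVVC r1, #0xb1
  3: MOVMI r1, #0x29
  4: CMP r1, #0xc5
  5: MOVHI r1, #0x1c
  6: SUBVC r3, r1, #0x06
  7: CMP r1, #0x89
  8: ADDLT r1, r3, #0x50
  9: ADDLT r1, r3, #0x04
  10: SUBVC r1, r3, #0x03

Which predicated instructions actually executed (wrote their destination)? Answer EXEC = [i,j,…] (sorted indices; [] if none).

[0] flags=0011 → (cmp)
[1] flags=0011 VS?T → r1=0x00
[2] flags=0011 VC?F → skip
[3] flags=0011 MI?F → skip
[4] flags=0000 → (cmp)
[5] flags=0000 HI?F → skip
[6] flags=0000 VC?T → r3=0xfa
[7] flags=0000 → (cmp)
[8] flags=0000 LT?F → skip
[9] flags=0000 LT?F → skip
[10] flags=0000 VC?T → r1=0xf7

EXEC = [1,6,10]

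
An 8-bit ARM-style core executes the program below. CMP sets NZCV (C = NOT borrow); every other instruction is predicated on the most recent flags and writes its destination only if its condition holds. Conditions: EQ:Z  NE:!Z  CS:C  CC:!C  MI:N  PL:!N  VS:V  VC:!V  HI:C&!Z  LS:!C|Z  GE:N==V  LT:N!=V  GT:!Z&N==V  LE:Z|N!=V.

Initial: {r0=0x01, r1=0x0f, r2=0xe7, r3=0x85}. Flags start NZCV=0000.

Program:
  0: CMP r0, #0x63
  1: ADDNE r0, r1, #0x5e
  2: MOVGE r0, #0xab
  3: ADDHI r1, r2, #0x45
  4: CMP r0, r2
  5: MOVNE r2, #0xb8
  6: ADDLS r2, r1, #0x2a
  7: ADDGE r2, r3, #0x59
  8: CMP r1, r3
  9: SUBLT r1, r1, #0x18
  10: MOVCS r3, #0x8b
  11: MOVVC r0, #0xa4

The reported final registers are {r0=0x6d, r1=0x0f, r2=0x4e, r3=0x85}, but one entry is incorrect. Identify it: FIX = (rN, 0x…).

0: ✓ CMP  NZCV=1000
1: ✓ ADDNE  r0←0x6d
2: · MOVGE
3: · ADDHI
4: ✓ CMP  NZCV=1001
5: ✓ MOVNE  r2←0xb8
6: ✓ ADDLS  r2←0x39
7: ✓ ADDGE  r2←0xde
8: ✓ CMP  NZCV=1001
9: · SUBLT
10: · MOVCS
11: · MOVVC

FIX = (r2, 0xde)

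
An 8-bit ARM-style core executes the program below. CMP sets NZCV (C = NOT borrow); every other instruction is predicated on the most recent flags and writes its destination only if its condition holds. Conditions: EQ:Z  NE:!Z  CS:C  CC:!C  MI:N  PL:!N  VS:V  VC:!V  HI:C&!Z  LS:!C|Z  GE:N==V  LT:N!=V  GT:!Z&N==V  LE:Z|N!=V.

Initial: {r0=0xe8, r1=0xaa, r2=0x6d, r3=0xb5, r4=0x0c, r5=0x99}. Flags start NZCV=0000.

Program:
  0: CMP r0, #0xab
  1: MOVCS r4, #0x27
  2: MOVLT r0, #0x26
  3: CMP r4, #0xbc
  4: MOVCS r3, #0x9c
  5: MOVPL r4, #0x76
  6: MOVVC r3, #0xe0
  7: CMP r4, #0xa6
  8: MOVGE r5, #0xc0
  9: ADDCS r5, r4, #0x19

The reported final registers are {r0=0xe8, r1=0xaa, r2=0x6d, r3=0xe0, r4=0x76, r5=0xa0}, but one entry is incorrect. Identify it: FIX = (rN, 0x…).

[0] flags=0010 → (cmp)
[1] flags=0010 CS?T → r4=0x27
[2] flags=0010 LT?F → skip
[3] flags=0000 → (cmp)
[4] flags=0000 CS?F → skip
[5] flags=0000 PL?T → r4=0x76
[6] flags=0000 VC?T → r3=0xe0
[7] flags=1001 → (cmp)
[8] flags=1001 GE?T → r5=0xc0
[9] flags=1001 CS?F → skip

FIX = (r5, 0xc0)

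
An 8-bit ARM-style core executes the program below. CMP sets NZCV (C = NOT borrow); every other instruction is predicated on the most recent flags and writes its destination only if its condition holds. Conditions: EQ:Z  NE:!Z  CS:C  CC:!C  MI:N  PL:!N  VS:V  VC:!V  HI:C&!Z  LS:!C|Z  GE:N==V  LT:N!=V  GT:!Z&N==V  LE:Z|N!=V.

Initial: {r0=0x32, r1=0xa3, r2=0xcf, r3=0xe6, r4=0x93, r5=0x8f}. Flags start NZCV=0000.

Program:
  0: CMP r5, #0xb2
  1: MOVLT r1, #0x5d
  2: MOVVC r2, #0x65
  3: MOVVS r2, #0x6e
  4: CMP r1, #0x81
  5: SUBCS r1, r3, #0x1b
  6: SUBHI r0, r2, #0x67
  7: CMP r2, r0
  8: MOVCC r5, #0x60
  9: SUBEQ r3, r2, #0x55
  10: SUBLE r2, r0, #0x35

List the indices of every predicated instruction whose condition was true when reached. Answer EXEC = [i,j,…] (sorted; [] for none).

[0] flags=1000 → (cmp)
[1] flags=1000 LT?T → r1=0x5d
[2] flags=1000 VC?T → r2=0x65
[3] flags=1000 VS?F → skip
[4] flags=1001 → (cmp)
[5] flags=1001 CS?F → skip
[6] flags=1001 HI?F → skip
[7] flags=0010 → (cmp)
[8] flags=0010 CC?F → skip
[9] flags=0010 EQ?F → skip
[10] flags=0010 LE?F → skip

EXEC = [1,2]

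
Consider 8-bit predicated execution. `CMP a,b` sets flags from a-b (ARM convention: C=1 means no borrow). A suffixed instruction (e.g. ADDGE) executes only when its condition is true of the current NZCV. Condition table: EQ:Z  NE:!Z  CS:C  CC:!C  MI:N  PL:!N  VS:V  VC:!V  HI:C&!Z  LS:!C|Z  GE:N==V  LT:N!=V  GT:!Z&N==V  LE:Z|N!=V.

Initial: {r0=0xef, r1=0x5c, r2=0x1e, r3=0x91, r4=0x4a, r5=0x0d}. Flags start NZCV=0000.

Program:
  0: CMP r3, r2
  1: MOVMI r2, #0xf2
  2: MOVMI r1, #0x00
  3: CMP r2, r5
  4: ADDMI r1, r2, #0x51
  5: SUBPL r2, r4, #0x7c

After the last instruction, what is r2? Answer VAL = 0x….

VAL = 0xce

0: ✓ CMP  NZCV=0011
1: · MOVMI
2: · MOVMI
3: ✓ CMP  NZCV=0010
4: · ADDMI
5: ✓ SUBPL  r2←0xce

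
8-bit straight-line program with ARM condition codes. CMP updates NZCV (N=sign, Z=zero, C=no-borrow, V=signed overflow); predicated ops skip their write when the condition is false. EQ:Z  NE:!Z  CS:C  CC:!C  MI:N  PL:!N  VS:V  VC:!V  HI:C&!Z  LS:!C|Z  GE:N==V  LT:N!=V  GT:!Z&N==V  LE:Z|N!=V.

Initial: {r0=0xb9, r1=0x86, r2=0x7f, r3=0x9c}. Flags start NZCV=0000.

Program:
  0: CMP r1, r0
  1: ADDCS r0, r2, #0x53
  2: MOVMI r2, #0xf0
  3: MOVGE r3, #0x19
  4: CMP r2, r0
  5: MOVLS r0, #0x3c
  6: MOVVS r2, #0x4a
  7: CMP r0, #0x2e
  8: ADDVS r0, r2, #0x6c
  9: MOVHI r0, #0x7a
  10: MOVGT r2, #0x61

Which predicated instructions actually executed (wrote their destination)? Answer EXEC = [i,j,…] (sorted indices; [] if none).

EXEC = [2,9]

[0] flags=1000 → (cmp)
[1] flags=1000 CS?F → skip
[2] flags=1000 MI?T → r2=0xf0
[3] flags=1000 GE?F → skip
[4] flags=0010 → (cmp)
[5] flags=0010 LS?F → skip
[6] flags=0010 VS?F → skip
[7] flags=1010 → (cmp)
[8] flags=1010 VS?F → skip
[9] flags=1010 HI?T → r0=0x7a
[10] flags=1010 GT?F → skip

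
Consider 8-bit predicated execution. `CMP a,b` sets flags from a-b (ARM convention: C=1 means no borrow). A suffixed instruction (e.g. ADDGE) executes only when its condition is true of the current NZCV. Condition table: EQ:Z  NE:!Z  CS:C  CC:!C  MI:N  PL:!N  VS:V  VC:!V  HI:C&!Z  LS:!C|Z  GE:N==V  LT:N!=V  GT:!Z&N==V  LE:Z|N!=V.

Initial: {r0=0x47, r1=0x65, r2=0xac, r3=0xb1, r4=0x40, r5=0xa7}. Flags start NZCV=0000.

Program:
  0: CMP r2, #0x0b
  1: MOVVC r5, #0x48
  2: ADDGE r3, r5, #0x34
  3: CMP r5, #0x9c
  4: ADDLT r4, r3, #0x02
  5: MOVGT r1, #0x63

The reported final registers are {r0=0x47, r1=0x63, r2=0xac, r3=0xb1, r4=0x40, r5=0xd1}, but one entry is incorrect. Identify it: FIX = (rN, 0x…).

FIX = (r5, 0x48)

0: ✓ CMP  NZCV=1010
1: ✓ MOVVC  r5←0x48
2: · ADDGE
3: ✓ CMP  NZCV=1001
4: · ADDLT
5: ✓ MOVGT  r1←0x63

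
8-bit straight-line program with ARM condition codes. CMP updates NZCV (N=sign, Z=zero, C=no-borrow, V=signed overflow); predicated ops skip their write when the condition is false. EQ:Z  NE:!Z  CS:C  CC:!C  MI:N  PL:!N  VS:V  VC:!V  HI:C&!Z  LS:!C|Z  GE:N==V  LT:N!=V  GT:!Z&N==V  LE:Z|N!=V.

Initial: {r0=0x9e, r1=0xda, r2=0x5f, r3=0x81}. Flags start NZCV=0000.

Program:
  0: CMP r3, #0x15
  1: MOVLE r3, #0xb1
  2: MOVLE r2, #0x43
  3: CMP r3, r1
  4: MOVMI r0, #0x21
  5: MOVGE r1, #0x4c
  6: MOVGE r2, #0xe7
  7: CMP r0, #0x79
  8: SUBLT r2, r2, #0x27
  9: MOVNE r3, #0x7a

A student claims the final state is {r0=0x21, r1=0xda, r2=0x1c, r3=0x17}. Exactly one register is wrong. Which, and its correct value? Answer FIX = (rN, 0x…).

[0] flags=0011 → (cmp)
[1] flags=0011 LE?T → r3=0xb1
[2] flags=0011 LE?T → r2=0x43
[3] flags=1000 → (cmp)
[4] flags=1000 MI?T → r0=0x21
[5] flags=1000 GE?F → skip
[6] flags=1000 GE?F → skip
[7] flags=1000 → (cmp)
[8] flags=1000 LT?T → r2=0x1c
[9] flags=1000 NE?T → r3=0x7a

FIX = (r3, 0x7a)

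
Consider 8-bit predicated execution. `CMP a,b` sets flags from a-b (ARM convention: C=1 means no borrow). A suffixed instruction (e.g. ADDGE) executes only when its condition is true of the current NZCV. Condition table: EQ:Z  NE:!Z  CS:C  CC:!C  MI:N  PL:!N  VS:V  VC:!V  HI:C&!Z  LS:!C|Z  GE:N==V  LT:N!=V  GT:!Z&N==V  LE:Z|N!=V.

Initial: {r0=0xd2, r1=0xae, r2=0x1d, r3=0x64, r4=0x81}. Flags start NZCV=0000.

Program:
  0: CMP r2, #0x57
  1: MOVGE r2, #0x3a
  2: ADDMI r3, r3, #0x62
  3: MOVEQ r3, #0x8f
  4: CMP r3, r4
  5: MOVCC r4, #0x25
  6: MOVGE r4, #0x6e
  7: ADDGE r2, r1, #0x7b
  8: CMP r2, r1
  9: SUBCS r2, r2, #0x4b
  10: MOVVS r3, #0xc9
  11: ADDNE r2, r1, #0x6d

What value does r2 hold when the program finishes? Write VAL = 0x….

VAL = 0x1b

[0] flags=1000 → (cmp)
[1] flags=1000 GE?F → skip
[2] flags=1000 MI?T → r3=0xc6
[3] flags=1000 EQ?F → skip
[4] flags=0010 → (cmp)
[5] flags=0010 CC?F → skip
[6] flags=0010 GE?T → r4=0x6e
[7] flags=0010 GE?T → r2=0x29
[8] flags=0000 → (cmp)
[9] flags=0000 CS?F → skip
[10] flags=0000 VS?F → skip
[11] flags=0000 NE?T → r2=0x1b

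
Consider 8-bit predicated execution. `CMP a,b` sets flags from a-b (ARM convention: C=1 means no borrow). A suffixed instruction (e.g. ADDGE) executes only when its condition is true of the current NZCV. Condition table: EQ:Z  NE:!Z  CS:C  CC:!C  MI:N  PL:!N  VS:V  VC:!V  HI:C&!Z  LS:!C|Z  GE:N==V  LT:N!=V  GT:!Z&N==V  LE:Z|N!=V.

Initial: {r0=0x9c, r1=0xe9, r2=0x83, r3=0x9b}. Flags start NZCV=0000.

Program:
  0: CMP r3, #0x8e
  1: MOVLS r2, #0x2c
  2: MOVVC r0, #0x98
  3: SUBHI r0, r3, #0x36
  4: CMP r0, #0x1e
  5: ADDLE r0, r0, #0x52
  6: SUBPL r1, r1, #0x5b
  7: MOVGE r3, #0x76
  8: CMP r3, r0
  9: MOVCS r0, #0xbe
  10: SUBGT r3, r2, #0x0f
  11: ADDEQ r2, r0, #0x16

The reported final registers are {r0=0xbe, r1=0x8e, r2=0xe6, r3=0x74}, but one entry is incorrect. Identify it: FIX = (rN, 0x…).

FIX = (r2, 0x83)

[0] flags=0010 → (cmp)
[1] flags=0010 LS?F → skip
[2] flags=0010 VC?T → r0=0x98
[3] flags=0010 HI?T → r0=0x65
[4] flags=0010 → (cmp)
[5] flags=0010 LE?F → skip
[6] flags=0010 PL?T → r1=0x8e
[7] flags=0010 GE?T → r3=0x76
[8] flags=0010 → (cmp)
[9] flags=0010 CS?T → r0=0xbe
[10] flags=0010 GT?T → r3=0x74
[11] flags=0010 EQ?F → skip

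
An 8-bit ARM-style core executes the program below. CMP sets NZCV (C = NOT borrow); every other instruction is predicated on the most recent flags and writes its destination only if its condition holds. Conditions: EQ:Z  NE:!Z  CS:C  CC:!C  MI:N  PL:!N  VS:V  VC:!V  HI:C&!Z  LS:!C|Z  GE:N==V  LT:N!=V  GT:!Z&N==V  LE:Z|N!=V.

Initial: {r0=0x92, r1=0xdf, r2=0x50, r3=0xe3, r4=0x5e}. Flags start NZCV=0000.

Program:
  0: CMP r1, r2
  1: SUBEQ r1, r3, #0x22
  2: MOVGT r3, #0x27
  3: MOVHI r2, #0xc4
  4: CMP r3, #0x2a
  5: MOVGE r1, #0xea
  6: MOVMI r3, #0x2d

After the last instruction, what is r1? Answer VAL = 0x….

VAL = 0xdf

0: ✓ CMP  NZCV=1010
1: · SUBEQ
2: · MOVGT
3: ✓ MOVHI  r2←0xc4
4: ✓ CMP  NZCV=1010
5: · MOVGE
6: ✓ MOVMI  r3←0x2d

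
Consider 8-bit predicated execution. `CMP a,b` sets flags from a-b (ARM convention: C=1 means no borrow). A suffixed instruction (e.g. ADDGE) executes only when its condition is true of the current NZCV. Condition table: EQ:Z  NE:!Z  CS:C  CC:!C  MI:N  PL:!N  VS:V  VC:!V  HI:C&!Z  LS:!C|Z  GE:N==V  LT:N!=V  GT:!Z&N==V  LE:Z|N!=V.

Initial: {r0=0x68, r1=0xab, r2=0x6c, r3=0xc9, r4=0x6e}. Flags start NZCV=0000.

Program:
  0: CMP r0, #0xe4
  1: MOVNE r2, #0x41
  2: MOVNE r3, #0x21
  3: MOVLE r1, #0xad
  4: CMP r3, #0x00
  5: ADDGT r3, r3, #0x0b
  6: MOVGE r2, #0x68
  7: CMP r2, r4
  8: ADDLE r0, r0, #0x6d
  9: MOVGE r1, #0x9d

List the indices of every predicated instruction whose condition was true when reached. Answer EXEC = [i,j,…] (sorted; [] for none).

EXEC = [1,2,5,6,8]

0: ✓ CMP  NZCV=1001
1: ✓ MOVNE  r2←0x41
2: ✓ MOVNE  r3←0x21
3: · MOVLE
4: ✓ CMP  NZCV=0010
5: ✓ ADDGT  r3←0x2c
6: ✓ MOVGE  r2←0x68
7: ✓ CMP  NZCV=1000
8: ✓ ADDLE  r0←0xd5
9: · MOVGE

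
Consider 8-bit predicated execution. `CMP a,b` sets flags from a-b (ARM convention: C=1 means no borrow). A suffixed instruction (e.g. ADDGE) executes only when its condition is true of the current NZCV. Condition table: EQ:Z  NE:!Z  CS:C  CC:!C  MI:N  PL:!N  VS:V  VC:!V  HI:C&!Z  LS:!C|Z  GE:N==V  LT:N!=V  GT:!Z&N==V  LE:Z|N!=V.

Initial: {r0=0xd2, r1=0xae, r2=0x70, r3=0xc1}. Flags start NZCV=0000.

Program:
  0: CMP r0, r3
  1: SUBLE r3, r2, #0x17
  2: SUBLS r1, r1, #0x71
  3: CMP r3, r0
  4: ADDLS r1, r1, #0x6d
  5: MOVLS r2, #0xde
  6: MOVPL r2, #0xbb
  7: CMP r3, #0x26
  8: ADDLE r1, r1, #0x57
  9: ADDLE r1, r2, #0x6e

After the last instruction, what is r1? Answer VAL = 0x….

[0] flags=0010 → (cmp)
[1] flags=0010 LE?F → skip
[2] flags=0010 LS?F → skip
[3] flags=1000 → (cmp)
[4] flags=1000 LS?T → r1=0x1b
[5] flags=1000 LS?T → r2=0xde
[6] flags=1000 PL?F → skip
[7] flags=1010 → (cmp)
[8] flags=1010 LE?T → r1=0x72
[9] flags=1010 LE?T → r1=0x4c

VAL = 0x4c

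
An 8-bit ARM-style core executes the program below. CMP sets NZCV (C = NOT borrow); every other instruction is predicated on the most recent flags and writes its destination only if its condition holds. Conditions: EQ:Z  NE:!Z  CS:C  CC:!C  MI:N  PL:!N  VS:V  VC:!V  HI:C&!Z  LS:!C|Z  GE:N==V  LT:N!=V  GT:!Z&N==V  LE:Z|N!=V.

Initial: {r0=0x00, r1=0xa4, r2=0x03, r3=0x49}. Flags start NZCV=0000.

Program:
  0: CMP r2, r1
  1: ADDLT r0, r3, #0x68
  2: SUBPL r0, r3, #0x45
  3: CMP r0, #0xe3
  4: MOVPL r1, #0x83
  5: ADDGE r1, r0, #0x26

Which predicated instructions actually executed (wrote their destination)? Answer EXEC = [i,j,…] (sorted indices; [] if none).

[0] flags=0000 → (cmp)
[1] flags=0000 LT?F → skip
[2] flags=0000 PL?T → r0=0x04
[3] flags=0000 → (cmp)
[4] flags=0000 PL?T → r1=0x83
[5] flags=0000 GE?T → r1=0x2a

EXEC = [2,4,5]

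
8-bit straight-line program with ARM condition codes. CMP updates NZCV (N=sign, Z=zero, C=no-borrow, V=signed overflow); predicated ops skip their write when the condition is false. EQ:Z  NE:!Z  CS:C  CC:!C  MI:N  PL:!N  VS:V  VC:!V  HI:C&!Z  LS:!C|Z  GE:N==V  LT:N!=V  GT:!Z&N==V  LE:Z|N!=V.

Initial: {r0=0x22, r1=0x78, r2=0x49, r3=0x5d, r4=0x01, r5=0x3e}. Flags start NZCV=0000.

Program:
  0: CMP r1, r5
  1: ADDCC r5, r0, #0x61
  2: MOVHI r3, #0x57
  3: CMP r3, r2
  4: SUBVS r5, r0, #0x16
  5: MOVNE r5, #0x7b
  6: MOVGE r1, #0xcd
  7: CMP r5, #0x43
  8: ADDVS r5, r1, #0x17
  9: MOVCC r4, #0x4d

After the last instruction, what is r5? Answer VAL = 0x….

[0] flags=0010 → (cmp)
[1] flags=0010 CC?F → skip
[2] flags=0010 HI?T → r3=0x57
[3] flags=0010 → (cmp)
[4] flags=0010 VS?F → skip
[5] flags=0010 NE?T → r5=0x7b
[6] flags=0010 GE?T → r1=0xcd
[7] flags=0010 → (cmp)
[8] flags=0010 VS?F → skip
[9] flags=0010 CC?F → skip

VAL = 0x7b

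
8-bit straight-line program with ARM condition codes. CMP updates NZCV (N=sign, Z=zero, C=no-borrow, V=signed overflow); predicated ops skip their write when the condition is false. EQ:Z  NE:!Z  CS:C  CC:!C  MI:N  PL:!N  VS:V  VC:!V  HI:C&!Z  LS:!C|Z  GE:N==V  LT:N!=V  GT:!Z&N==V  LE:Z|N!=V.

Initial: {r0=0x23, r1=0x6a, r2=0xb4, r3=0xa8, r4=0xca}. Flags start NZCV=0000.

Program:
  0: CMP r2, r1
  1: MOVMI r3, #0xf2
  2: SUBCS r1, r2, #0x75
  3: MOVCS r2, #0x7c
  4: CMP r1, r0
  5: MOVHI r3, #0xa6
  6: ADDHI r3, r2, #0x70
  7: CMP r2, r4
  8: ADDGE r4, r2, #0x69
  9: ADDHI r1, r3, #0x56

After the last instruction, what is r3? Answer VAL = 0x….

VAL = 0xec

0: ✓ CMP  NZCV=0011
1: · MOVMI
2: ✓ SUBCS  r1←0x3f
3: ✓ MOVCS  r2←0x7c
4: ✓ CMP  NZCV=0010
5: ✓ MOVHI  r3←0xa6
6: ✓ ADDHI  r3←0xec
7: ✓ CMP  NZCV=1001
8: ✓ ADDGE  r4←0xe5
9: · ADDHI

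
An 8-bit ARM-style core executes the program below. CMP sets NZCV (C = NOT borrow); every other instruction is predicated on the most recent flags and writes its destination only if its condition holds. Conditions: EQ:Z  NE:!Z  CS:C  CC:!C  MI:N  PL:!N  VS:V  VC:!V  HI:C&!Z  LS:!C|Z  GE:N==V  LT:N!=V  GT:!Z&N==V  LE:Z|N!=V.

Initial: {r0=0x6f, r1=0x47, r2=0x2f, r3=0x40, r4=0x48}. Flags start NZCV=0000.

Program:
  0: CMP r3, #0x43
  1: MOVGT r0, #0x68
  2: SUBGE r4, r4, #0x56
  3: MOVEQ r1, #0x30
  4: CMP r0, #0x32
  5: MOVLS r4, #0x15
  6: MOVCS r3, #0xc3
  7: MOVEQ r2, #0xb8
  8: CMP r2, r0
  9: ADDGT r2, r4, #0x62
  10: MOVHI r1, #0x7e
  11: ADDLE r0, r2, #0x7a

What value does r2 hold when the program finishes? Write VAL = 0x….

[0] flags=1000 → (cmp)
[1] flags=1000 GT?F → skip
[2] flags=1000 GE?F → skip
[3] flags=1000 EQ?F → skip
[4] flags=0010 → (cmp)
[5] flags=0010 LS?F → skip
[6] flags=0010 CS?T → r3=0xc3
[7] flags=0010 EQ?F → skip
[8] flags=1000 → (cmp)
[9] flags=1000 GT?F → skip
[10] flags=1000 HI?F → skip
[11] flags=1000 LE?T → r0=0xa9

VAL = 0x2f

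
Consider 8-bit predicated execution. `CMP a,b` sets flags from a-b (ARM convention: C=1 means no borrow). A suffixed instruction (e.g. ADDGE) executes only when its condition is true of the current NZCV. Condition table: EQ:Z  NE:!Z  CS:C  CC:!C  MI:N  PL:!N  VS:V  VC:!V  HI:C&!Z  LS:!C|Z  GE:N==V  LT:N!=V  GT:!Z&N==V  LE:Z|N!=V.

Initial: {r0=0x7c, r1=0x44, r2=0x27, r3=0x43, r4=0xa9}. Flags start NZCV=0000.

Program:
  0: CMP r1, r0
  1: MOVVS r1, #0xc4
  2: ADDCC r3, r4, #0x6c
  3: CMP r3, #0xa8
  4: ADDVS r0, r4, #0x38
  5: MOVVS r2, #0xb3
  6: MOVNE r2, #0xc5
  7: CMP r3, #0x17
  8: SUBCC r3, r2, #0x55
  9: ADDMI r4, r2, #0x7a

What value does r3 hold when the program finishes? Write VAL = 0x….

0: ✓ CMP  NZCV=1000
1: · MOVVS
2: ✓ ADDCC  r3←0x15
3: ✓ CMP  NZCV=0000
4: · ADDVS
5: · MOVVS
6: ✓ MOVNE  r2←0xc5
7: ✓ CMP  NZCV=1000
8: ✓ SUBCC  r3←0x70
9: ✓ ADDMI  r4←0x3f

VAL = 0x70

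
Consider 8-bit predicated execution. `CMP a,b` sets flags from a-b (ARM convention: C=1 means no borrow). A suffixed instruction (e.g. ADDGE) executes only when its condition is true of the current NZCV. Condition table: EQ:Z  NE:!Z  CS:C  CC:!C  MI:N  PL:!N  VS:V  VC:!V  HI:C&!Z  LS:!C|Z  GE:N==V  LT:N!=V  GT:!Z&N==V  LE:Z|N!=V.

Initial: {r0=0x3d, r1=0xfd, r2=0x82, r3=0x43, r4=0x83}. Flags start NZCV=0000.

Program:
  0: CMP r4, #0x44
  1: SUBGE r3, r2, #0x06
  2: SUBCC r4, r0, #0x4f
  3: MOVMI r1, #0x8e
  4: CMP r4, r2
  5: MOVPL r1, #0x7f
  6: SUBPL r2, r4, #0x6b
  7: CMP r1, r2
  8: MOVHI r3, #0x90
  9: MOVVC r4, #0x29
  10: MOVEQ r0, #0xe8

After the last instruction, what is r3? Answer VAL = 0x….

VAL = 0x90

[0] flags=0011 → (cmp)
[1] flags=0011 GE?F → skip
[2] flags=0011 CC?F → skip
[3] flags=0011 MI?F → skip
[4] flags=0010 → (cmp)
[5] flags=0010 PL?T → r1=0x7f
[6] flags=0010 PL?T → r2=0x18
[7] flags=0010 → (cmp)
[8] flags=0010 HI?T → r3=0x90
[9] flags=0010 VC?T → r4=0x29
[10] flags=0010 EQ?F → skip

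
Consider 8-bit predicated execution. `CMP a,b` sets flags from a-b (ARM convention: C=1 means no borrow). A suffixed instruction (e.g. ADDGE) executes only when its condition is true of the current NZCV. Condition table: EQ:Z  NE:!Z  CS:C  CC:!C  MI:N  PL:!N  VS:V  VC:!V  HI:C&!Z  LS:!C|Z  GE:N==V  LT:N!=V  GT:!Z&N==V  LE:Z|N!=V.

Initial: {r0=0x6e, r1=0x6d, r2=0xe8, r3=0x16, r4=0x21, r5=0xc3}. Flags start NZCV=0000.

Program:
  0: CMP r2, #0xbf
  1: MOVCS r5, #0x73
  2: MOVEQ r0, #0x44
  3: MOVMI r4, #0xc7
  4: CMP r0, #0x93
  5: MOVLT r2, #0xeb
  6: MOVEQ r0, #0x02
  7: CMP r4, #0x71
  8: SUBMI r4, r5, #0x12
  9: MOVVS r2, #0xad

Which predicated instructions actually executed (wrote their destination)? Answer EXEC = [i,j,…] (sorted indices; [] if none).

[0] flags=0010 → (cmp)
[1] flags=0010 CS?T → r5=0x73
[2] flags=0010 EQ?F → skip
[3] flags=0010 MI?F → skip
[4] flags=1001 → (cmp)
[5] flags=1001 LT?F → skip
[6] flags=1001 EQ?F → skip
[7] flags=1000 → (cmp)
[8] flags=1000 MI?T → r4=0x61
[9] flags=1000 VS?F → skip

EXEC = [1,8]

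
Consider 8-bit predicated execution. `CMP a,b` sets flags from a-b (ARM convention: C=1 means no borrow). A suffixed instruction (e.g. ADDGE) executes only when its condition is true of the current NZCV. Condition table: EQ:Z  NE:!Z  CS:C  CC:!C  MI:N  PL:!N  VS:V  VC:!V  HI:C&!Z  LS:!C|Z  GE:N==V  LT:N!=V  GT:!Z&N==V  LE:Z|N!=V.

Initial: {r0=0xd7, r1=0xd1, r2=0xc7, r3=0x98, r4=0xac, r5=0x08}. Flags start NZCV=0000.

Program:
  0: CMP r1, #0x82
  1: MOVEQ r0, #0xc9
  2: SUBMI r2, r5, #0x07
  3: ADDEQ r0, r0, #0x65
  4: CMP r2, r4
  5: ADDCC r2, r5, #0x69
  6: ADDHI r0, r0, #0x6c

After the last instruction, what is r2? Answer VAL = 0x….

[0] flags=0010 → (cmp)
[1] flags=0010 EQ?F → skip
[2] flags=0010 MI?F → skip
[3] flags=0010 EQ?F → skip
[4] flags=0010 → (cmp)
[5] flags=0010 CC?F → skip
[6] flags=0010 HI?T → r0=0x43

VAL = 0xc7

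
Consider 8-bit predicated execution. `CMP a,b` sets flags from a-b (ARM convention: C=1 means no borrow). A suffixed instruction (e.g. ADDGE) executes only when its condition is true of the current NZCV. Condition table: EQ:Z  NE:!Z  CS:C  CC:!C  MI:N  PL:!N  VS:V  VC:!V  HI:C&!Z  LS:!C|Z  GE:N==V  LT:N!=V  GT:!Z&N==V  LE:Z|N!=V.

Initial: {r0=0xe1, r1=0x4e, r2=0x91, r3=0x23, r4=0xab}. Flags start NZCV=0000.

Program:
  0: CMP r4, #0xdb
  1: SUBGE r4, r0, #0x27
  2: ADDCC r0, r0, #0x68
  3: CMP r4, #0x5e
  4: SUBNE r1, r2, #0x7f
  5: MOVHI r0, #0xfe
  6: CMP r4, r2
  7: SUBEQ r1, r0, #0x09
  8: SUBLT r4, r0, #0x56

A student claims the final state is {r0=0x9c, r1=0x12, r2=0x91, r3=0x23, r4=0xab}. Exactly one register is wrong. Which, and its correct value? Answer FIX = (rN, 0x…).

[0] flags=1000 → (cmp)
[1] flags=1000 GE?F → skip
[2] flags=1000 CC?T → r0=0x49
[3] flags=0011 → (cmp)
[4] flags=0011 NE?T → r1=0x12
[5] flags=0011 HI?T → r0=0xfe
[6] flags=0010 → (cmp)
[7] flags=0010 EQ?F → skip
[8] flags=0010 LT?F → skip

FIX = (r0, 0xfe)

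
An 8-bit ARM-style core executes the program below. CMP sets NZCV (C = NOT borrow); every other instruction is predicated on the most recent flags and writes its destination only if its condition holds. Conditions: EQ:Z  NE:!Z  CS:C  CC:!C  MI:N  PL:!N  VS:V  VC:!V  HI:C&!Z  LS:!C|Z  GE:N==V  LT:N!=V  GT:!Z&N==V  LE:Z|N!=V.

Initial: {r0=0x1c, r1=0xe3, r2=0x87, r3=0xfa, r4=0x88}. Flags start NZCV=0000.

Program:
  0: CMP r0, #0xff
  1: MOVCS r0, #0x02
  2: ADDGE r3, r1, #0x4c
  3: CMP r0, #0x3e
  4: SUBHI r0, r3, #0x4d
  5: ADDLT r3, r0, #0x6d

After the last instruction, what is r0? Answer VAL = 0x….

0: ✓ CMP  NZCV=0000
1: · MOVCS
2: ✓ ADDGE  r3←0x2f
3: ✓ CMP  NZCV=1000
4: · SUBHI
5: ✓ ADDLT  r3←0x89

VAL = 0x1c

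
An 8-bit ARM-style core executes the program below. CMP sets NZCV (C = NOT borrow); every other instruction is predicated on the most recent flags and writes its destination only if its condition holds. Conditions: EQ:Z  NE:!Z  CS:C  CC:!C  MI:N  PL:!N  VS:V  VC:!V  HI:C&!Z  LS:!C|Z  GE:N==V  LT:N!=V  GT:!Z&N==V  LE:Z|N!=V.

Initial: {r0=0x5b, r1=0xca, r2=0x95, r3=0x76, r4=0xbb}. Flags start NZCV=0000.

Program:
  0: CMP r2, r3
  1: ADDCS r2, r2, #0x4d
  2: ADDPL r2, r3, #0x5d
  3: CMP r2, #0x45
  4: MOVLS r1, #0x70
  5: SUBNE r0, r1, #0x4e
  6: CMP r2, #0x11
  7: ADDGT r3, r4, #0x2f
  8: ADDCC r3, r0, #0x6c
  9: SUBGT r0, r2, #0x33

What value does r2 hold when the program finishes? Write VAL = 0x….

VAL = 0xd3

[0] flags=0011 → (cmp)
[1] flags=0011 CS?T → r2=0xe2
[2] flags=0011 PL?T → r2=0xd3
[3] flags=1010 → (cmp)
[4] flags=1010 LS?F → skip
[5] flags=1010 NE?T → r0=0x7c
[6] flags=1010 → (cmp)
[7] flags=1010 GT?F → skip
[8] flags=1010 CC?F → skip
[9] flags=1010 GT?F → skip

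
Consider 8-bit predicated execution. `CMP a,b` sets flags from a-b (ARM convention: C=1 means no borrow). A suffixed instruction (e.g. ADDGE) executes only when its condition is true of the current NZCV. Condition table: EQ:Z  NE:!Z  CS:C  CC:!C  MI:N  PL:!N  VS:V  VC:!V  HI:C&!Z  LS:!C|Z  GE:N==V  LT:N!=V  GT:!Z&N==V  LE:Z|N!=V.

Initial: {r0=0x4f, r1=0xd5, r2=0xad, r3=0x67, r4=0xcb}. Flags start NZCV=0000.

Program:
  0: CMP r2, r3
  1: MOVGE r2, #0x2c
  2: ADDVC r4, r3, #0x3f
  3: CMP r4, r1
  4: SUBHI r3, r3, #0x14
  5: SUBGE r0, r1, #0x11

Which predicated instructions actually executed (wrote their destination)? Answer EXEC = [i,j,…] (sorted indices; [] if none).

EXEC = []

0: ✓ CMP  NZCV=0011
1: · MOVGE
2: · ADDVC
3: ✓ CMP  NZCV=1000
4: · SUBHI
5: · SUBGE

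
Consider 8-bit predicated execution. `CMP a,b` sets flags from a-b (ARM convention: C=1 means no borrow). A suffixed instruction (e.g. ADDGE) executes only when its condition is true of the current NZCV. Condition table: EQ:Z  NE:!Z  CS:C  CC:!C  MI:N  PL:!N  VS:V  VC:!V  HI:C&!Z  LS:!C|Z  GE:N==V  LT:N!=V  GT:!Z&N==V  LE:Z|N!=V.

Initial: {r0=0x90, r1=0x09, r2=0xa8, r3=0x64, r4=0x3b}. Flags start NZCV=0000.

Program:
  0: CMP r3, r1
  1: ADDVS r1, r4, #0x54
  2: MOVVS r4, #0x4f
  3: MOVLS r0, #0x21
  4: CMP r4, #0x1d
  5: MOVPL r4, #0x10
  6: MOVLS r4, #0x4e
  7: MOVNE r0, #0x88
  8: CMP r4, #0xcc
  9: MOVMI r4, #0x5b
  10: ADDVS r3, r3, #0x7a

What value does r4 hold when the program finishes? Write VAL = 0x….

VAL = 0x10

[0] flags=0010 → (cmp)
[1] flags=0010 VS?F → skip
[2] flags=0010 VS?F → skip
[3] flags=0010 LS?F → skip
[4] flags=0010 → (cmp)
[5] flags=0010 PL?T → r4=0x10
[6] flags=0010 LS?F → skip
[7] flags=0010 NE?T → r0=0x88
[8] flags=0000 → (cmp)
[9] flags=0000 MI?F → skip
[10] flags=0000 VS?F → skip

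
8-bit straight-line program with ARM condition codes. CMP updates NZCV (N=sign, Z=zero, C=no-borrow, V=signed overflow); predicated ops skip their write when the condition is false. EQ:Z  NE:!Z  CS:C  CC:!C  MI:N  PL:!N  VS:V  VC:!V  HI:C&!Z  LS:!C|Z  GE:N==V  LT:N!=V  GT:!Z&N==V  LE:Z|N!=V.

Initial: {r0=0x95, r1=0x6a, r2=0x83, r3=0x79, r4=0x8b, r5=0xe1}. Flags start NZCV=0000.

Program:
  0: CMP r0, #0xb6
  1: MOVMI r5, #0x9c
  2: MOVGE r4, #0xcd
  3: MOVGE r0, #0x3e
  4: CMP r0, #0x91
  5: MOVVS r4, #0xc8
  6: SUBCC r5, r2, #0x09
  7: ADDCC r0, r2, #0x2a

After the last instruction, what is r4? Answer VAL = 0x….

VAL = 0x8b

[0] flags=1000 → (cmp)
[1] flags=1000 MI?T → r5=0x9c
[2] flags=1000 GE?F → skip
[3] flags=1000 GE?F → skip
[4] flags=0010 → (cmp)
[5] flags=0010 VS?F → skip
[6] flags=0010 CC?F → skip
[7] flags=0010 CC?F → skip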